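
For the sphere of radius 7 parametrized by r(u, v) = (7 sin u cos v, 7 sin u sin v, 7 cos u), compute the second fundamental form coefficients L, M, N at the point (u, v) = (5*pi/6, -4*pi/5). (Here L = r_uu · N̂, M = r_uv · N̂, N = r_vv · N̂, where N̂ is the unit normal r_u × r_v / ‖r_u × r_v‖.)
L = -7;  M = 0;  N = -7/4

Compute the unit normal N̂(u, v) = (sin(u)^2*cos(v)/Abs(sin(u)), sin(u)^2*sin(v)/Abs(sin(u)), sin(2*u)/(2*Abs(sin(u)))), and the second partials r_uu, r_uv, r_vv. Take dot products:
  L(u, v) = r_uu · N̂ = -7*sin(u)/Abs(sin(u)),
  M(u, v) = r_uv · N̂ = 0,
  N(u, v) = r_vv · N̂ = -7*sin(u)^3/Abs(sin(u)).
Evaluating at (u, v) = (5*pi/6, -4*pi/5):
  L = -7, M = 0, N = -7/4.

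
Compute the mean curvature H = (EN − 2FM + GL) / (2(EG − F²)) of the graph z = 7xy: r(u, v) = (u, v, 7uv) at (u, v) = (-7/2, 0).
H = 0

With E = 49*v^2 + 1, F = 49*u*v, G = 49*u^2 + 1, L = 0, M = 7/sqrt(49*u^2 + 49*v^2 + 1), N = 0, assemble
  H = (EN − 2FM + GL) / (2(EG − F²)) = -343*u*v/(49*u^2 + 49*v^2 + 1)^(3/2).
At (u, v) = (-7/2, 0): H = 0.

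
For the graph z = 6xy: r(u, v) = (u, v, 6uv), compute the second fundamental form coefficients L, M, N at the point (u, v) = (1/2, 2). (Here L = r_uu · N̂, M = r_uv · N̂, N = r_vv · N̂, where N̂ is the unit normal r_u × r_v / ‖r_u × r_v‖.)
L = 0;  M = 3*sqrt(154)/77;  N = 0

Compute the unit normal N̂(u, v) = (-6*v/sqrt(36*u^2 + 36*v^2 + 1), -6*u/sqrt(36*u^2 + 36*v^2 + 1), 1/sqrt(36*u^2 + 36*v^2 + 1)), and the second partials r_uu, r_uv, r_vv. Take dot products:
  L(u, v) = r_uu · N̂ = 0,
  M(u, v) = r_uv · N̂ = 6/sqrt(36*u^2 + 36*v^2 + 1),
  N(u, v) = r_vv · N̂ = 0.
Evaluating at (u, v) = (1/2, 2):
  L = 0, M = 3*sqrt(154)/77, N = 0.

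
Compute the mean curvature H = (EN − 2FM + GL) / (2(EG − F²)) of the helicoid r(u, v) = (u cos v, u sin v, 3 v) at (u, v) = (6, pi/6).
H = 0

With E = 1, F = 0, G = u^2 + 9, L = 0, M = -3/sqrt(u^2 + 9), N = 0, assemble
  H = (EN − 2FM + GL) / (2(EG − F²)) = 0.
At (u, v) = (6, pi/6): H = 0.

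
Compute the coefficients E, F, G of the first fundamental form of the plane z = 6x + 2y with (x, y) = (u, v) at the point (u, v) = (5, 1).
E = 37;  F = 12;  G = 5

Partials: r_u = (1, 0, 6), r_v = (0, 1, 2). As functions of (u, v):
  E = r_u · r_u = 37,
  F = r_u · r_v = 12,
  G = r_v · r_v = 5.
Evaluating at (u, v) = (5, 1): E = 37, F = 12, G = 5.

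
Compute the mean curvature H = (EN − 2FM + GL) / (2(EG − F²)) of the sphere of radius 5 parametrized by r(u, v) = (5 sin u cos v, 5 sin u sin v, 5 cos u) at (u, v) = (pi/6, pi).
H = -1/5

With E = 25, F = 0, G = 25*sin(u)^2, L = -5*sin(u)/Abs(sin(u)), M = 0, N = -5*sin(u)^3/Abs(sin(u)), assemble
  H = (EN − 2FM + GL) / (2(EG − F²)) = -sin(u)/(5*Abs(sin(u))).
At (u, v) = (pi/6, pi): H = -1/5.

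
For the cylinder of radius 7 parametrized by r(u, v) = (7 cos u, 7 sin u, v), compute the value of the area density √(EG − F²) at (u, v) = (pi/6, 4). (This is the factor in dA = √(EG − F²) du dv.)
√(EG − F²)|_{(pi/6, 4)} = 7

E = 49, F = 0, G = 1, so EG − F² = 49. Taking the positive square root: √(EG − F²) = 7. At (u, v) = (pi/6, 4): 7.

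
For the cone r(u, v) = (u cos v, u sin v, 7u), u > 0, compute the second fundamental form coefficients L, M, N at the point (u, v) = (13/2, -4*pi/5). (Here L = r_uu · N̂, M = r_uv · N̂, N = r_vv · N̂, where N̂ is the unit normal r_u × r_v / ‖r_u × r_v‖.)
L = 0;  M = 0;  N = 91*sqrt(2)/20

Compute the unit normal N̂(u, v) = (-7*sqrt(2)*u*cos(v)/(10*Abs(u)), -7*sqrt(2)*u*sin(v)/(10*Abs(u)), sqrt(2)*u/(10*Abs(u))), and the second partials r_uu, r_uv, r_vv. Take dot products:
  L(u, v) = r_uu · N̂ = 0,
  M(u, v) = r_uv · N̂ = 0,
  N(u, v) = r_vv · N̂ = 7*sqrt(2)*u^2/(10*Abs(u)).
Evaluating at (u, v) = (13/2, -4*pi/5):
  L = 0, M = 0, N = 91*sqrt(2)/20.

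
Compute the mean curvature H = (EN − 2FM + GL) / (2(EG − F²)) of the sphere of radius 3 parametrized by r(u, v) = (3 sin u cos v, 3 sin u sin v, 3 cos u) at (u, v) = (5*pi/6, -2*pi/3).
H = -1/3

With E = 9, F = 0, G = 9*sin(u)^2, L = -3*sin(u)/Abs(sin(u)), M = 0, N = -3*sin(u)^3/Abs(sin(u)), assemble
  H = (EN − 2FM + GL) / (2(EG − F²)) = -sin(u)/(3*Abs(sin(u))).
At (u, v) = (5*pi/6, -2*pi/3): H = -1/3.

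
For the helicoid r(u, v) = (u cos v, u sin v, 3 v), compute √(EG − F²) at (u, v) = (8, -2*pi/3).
√(EG − F²)|_{(8, -2*pi/3)} = sqrt(73)

E = 1, F = 0, G = u^2 + 9; EG − F² = u^2 + 9; √(EG − F²) = sqrt(u^2 + 9). At the given point: sqrt(73).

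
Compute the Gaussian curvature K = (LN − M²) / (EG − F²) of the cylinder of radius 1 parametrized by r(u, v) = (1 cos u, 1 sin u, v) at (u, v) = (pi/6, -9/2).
K = 0

Coefficients of the first fundamental form: E = 1, F = 0, G = 1.
Coefficients of the second fundamental form: L = -1, M = 0, N = 0.
Assemble K = (LN − M²)/(EG − F²) = 0. At (u, v) = (pi/6, -9/2): K = 0.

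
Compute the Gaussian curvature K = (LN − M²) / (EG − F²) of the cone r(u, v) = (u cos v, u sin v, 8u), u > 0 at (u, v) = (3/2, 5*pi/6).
K = 0

Coefficients of the first fundamental form: E = 65, F = 0, G = u^2.
Coefficients of the second fundamental form: L = 0, M = 0, N = 8*sqrt(65)*u^2/(65*Abs(u)).
Assemble K = (LN − M²)/(EG − F²) = 0. At (u, v) = (3/2, 5*pi/6): K = 0.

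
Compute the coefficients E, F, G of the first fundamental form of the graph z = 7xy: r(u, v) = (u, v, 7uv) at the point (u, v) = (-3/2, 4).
E = 785;  F = -294;  G = 445/4

Partials: r_u = (1, 0, 7*v), r_v = (0, 1, 7*u). As functions of (u, v):
  E = r_u · r_u = 49*v^2 + 1,
  F = r_u · r_v = 49*u*v,
  G = r_v · r_v = 49*u^2 + 1.
Evaluating at (u, v) = (-3/2, 4): E = 785, F = -294, G = 445/4.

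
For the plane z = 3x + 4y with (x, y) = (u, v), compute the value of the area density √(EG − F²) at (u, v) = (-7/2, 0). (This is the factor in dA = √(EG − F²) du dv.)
√(EG − F²)|_{(-7/2, 0)} = sqrt(26)

E = 10, F = 12, G = 17, so EG − F² = 26. Taking the positive square root: √(EG − F²) = sqrt(26). At (u, v) = (-7/2, 0): sqrt(26).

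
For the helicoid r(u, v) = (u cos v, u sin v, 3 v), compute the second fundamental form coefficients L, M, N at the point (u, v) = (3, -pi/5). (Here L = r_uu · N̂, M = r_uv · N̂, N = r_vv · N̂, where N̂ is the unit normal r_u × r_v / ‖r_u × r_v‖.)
L = 0;  M = -sqrt(2)/2;  N = 0

Compute the unit normal N̂(u, v) = (3*sin(v)/sqrt(u^2 + 9), -3*cos(v)/sqrt(u^2 + 9), u/sqrt(u^2 + 9)), and the second partials r_uu, r_uv, r_vv. Take dot products:
  L(u, v) = r_uu · N̂ = 0,
  M(u, v) = r_uv · N̂ = -3/sqrt(u^2 + 9),
  N(u, v) = r_vv · N̂ = 0.
Evaluating at (u, v) = (3, -pi/5):
  L = 0, M = -sqrt(2)/2, N = 0.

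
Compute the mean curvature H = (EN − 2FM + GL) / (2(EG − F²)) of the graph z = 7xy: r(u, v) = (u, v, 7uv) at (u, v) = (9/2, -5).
H = 61740*sqrt(8873)/78730129

With E = 49*v^2 + 1, F = 49*u*v, G = 49*u^2 + 1, L = 0, M = 7/sqrt(49*u^2 + 49*v^2 + 1), N = 0, assemble
  H = (EN − 2FM + GL) / (2(EG − F²)) = -343*u*v/(49*u^2 + 49*v^2 + 1)^(3/2).
At (u, v) = (9/2, -5): H = 61740*sqrt(8873)/78730129.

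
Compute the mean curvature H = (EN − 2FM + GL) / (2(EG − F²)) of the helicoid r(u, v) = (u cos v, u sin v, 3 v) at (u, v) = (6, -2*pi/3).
H = 0

With E = 1, F = 0, G = u^2 + 9, L = 0, M = -3/sqrt(u^2 + 9), N = 0, assemble
  H = (EN − 2FM + GL) / (2(EG − F²)) = 0.
At (u, v) = (6, -2*pi/3): H = 0.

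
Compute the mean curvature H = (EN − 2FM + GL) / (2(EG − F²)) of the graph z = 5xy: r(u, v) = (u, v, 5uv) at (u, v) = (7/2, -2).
H = 7000*sqrt(181)/884547

With E = 25*v^2 + 1, F = 25*u*v, G = 25*u^2 + 1, L = 0, M = 5/sqrt(25*u^2 + 25*v^2 + 1), N = 0, assemble
  H = (EN − 2FM + GL) / (2(EG − F²)) = -125*u*v/(25*u^2 + 25*v^2 + 1)^(3/2).
At (u, v) = (7/2, -2): H = 7000*sqrt(181)/884547.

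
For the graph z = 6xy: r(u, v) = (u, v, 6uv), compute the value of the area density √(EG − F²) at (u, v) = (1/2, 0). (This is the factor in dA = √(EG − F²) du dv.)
√(EG − F²)|_{(1/2, 0)} = sqrt(10)

E = 36*v^2 + 1, F = 36*u*v, G = 36*u^2 + 1, so EG − F² = 36*u^2 + 36*v^2 + 1. Taking the positive square root: √(EG − F²) = sqrt(36*u^2 + 36*v^2 + 1). At (u, v) = (1/2, 0): sqrt(10).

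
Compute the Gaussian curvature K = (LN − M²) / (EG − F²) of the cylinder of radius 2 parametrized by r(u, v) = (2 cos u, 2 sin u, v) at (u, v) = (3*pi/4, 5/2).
K = 0

Coefficients of the first fundamental form: E = 4, F = 0, G = 1.
Coefficients of the second fundamental form: L = -2, M = 0, N = 0.
Assemble K = (LN − M²)/(EG − F²) = 0. At (u, v) = (3*pi/4, 5/2): K = 0.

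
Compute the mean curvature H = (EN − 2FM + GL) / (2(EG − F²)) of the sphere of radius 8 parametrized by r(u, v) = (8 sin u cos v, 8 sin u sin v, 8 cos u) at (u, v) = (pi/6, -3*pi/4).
H = -1/8

With E = 64, F = 0, G = 64*sin(u)^2, L = -8*sin(u)/Abs(sin(u)), M = 0, N = -8*sin(u)^3/Abs(sin(u)), assemble
  H = (EN − 2FM + GL) / (2(EG − F²)) = -sin(u)/(8*Abs(sin(u))).
At (u, v) = (pi/6, -3*pi/4): H = -1/8.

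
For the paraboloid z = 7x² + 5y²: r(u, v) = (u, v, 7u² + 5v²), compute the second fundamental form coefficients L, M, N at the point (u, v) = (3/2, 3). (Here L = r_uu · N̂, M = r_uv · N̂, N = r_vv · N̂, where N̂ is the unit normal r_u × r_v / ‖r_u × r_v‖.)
L = 7*sqrt(1342)/671;  M = 0;  N = 5*sqrt(1342)/671

Compute the unit normal N̂(u, v) = (-14*u/sqrt(196*u^2 + 100*v^2 + 1), -10*v/sqrt(196*u^2 + 100*v^2 + 1), 1/sqrt(196*u^2 + 100*v^2 + 1)), and the second partials r_uu, r_uv, r_vv. Take dot products:
  L(u, v) = r_uu · N̂ = 14/sqrt(196*u^2 + 100*v^2 + 1),
  M(u, v) = r_uv · N̂ = 0,
  N(u, v) = r_vv · N̂ = 10/sqrt(196*u^2 + 100*v^2 + 1).
Evaluating at (u, v) = (3/2, 3):
  L = 7*sqrt(1342)/671, M = 0, N = 5*sqrt(1342)/671.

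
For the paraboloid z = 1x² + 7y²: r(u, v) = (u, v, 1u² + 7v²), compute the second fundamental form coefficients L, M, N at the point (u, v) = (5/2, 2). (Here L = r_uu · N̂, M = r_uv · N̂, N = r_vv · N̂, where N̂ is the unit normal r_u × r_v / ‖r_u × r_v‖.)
L = sqrt(10)/45;  M = 0;  N = 7*sqrt(10)/45

Compute the unit normal N̂(u, v) = (-2*u/sqrt(4*u^2 + 196*v^2 + 1), -14*v/sqrt(4*u^2 + 196*v^2 + 1), 1/sqrt(4*u^2 + 196*v^2 + 1)), and the second partials r_uu, r_uv, r_vv. Take dot products:
  L(u, v) = r_uu · N̂ = 2/sqrt(4*u^2 + 196*v^2 + 1),
  M(u, v) = r_uv · N̂ = 0,
  N(u, v) = r_vv · N̂ = 14/sqrt(4*u^2 + 196*v^2 + 1).
Evaluating at (u, v) = (5/2, 2):
  L = sqrt(10)/45, M = 0, N = 7*sqrt(10)/45.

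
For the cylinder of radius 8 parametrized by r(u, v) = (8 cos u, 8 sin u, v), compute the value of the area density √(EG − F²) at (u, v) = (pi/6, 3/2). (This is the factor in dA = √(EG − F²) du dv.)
√(EG − F²)|_{(pi/6, 3/2)} = 8

E = 64, F = 0, G = 1, so EG − F² = 64. Taking the positive square root: √(EG − F²) = 8. At (u, v) = (pi/6, 3/2): 8.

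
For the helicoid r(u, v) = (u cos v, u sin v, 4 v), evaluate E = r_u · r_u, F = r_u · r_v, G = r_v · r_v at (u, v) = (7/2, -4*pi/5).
E = 1;  F = 0;  G = 113/4

Partials: r_u = (cos(v), sin(v), 0), r_v = (-u*sin(v), u*cos(v), 4). As functions of (u, v):
  E = r_u · r_u = 1,
  F = r_u · r_v = 0,
  G = r_v · r_v = u^2 + 16.
Evaluating at (u, v) = (7/2, -4*pi/5): E = 1, F = 0, G = 113/4.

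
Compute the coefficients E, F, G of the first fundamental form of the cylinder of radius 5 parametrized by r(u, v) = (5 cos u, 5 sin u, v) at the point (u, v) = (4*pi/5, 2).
E = 25;  F = 0;  G = 1

Partials: r_u = (-5*sin(u), 5*cos(u), 0), r_v = (0, 0, 1). As functions of (u, v):
  E = r_u · r_u = 25,
  F = r_u · r_v = 0,
  G = r_v · r_v = 1.
Evaluating at (u, v) = (4*pi/5, 2): E = 25, F = 0, G = 1.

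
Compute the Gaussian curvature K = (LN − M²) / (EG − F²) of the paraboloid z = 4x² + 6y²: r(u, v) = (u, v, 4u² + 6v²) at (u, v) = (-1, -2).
K = 96/410881

Coefficients of the first fundamental form: E = 64*u^2 + 1, F = 96*u*v, G = 144*v^2 + 1.
Coefficients of the second fundamental form: L = 8/sqrt(64*u^2 + 144*v^2 + 1), M = 0, N = 12/sqrt(64*u^2 + 144*v^2 + 1).
Assemble K = (LN − M²)/(EG − F²) = 96/(4096*u^4 + 18432*u^2*v^2 + 128*u^2 + 20736*v^4 + 288*v^2 + 1). At (u, v) = (-1, -2): K = 96/410881.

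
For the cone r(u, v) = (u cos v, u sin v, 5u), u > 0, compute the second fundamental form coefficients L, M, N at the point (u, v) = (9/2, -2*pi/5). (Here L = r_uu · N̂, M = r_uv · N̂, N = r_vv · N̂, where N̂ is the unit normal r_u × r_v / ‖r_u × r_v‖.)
L = 0;  M = 0;  N = 45*sqrt(26)/52

Compute the unit normal N̂(u, v) = (-5*sqrt(26)*u*cos(v)/(26*Abs(u)), -5*sqrt(26)*u*sin(v)/(26*Abs(u)), sqrt(26)*u/(26*Abs(u))), and the second partials r_uu, r_uv, r_vv. Take dot products:
  L(u, v) = r_uu · N̂ = 0,
  M(u, v) = r_uv · N̂ = 0,
  N(u, v) = r_vv · N̂ = 5*sqrt(26)*u^2/(26*Abs(u)).
Evaluating at (u, v) = (9/2, -2*pi/5):
  L = 0, M = 0, N = 45*sqrt(26)/52.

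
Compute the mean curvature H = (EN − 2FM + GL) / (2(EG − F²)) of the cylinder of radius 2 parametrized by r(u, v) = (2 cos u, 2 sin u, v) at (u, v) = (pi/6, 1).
H = -1/4

With E = 4, F = 0, G = 1, L = -2, M = 0, N = 0, assemble
  H = (EN − 2FM + GL) / (2(EG − F²)) = -1/4.
At (u, v) = (pi/6, 1): H = -1/4.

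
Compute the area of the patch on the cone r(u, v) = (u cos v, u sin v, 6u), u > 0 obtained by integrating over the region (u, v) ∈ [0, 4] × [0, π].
Area = 8*sqrt(37)*pi

Area = ∫∫ √(EG − F²) du dv with √(EG − F²) = sqrt(37)*Abs(u). Integrating over [0, 4] × [0, π] gives 8*sqrt(37)*pi.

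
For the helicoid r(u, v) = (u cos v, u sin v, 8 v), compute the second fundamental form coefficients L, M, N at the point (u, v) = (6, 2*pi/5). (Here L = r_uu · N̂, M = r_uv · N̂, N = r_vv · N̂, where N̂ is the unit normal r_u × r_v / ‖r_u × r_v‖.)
L = 0;  M = -4/5;  N = 0

Compute the unit normal N̂(u, v) = (8*sin(v)/sqrt(u^2 + 64), -8*cos(v)/sqrt(u^2 + 64), u/sqrt(u^2 + 64)), and the second partials r_uu, r_uv, r_vv. Take dot products:
  L(u, v) = r_uu · N̂ = 0,
  M(u, v) = r_uv · N̂ = -8/sqrt(u^2 + 64),
  N(u, v) = r_vv · N̂ = 0.
Evaluating at (u, v) = (6, 2*pi/5):
  L = 0, M = -4/5, N = 0.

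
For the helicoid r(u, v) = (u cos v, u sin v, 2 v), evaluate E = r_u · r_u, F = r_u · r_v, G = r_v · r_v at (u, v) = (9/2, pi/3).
E = 1;  F = 0;  G = 97/4

Partials: r_u = (cos(v), sin(v), 0), r_v = (-u*sin(v), u*cos(v), 2). As functions of (u, v):
  E = r_u · r_u = 1,
  F = r_u · r_v = 0,
  G = r_v · r_v = u^2 + 4.
Evaluating at (u, v) = (9/2, pi/3): E = 1, F = 0, G = 97/4.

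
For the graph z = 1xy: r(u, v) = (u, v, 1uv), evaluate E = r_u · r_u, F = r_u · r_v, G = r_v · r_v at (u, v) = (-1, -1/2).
E = 5/4;  F = 1/2;  G = 2

Partials: r_u = (1, 0, v), r_v = (0, 1, u). As functions of (u, v):
  E = r_u · r_u = v^2 + 1,
  F = r_u · r_v = u*v,
  G = r_v · r_v = u^2 + 1.
Evaluating at (u, v) = (-1, -1/2): E = 5/4, F = 1/2, G = 2.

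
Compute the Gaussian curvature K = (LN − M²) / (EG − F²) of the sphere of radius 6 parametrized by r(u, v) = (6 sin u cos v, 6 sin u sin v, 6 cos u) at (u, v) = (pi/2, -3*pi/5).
K = 1/36

Coefficients of the first fundamental form: E = 36, F = 0, G = 36*sin(u)^2.
Coefficients of the second fundamental form: L = -6*sin(u)/Abs(sin(u)), M = 0, N = -6*sin(u)^3/Abs(sin(u)).
Assemble K = (LN − M²)/(EG − F²) = 1/36. At (u, v) = (pi/2, -3*pi/5): K = 1/36.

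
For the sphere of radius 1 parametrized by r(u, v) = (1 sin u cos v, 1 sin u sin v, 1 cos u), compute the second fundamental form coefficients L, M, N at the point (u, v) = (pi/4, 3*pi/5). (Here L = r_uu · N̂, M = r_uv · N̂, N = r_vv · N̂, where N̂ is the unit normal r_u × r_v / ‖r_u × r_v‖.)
L = -1;  M = 0;  N = -1/2

Compute the unit normal N̂(u, v) = (sin(u)^2*cos(v)/Abs(sin(u)), sin(u)^2*sin(v)/Abs(sin(u)), sin(2*u)/(2*Abs(sin(u)))), and the second partials r_uu, r_uv, r_vv. Take dot products:
  L(u, v) = r_uu · N̂ = -sin(u)/Abs(sin(u)),
  M(u, v) = r_uv · N̂ = 0,
  N(u, v) = r_vv · N̂ = -sin(u)^3/Abs(sin(u)).
Evaluating at (u, v) = (pi/4, 3*pi/5):
  L = -1, M = 0, N = -1/2.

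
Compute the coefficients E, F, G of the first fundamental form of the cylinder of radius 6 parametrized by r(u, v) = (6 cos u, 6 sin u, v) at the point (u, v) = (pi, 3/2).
E = 36;  F = 0;  G = 1

Partials: r_u = (-6*sin(u), 6*cos(u), 0), r_v = (0, 0, 1). As functions of (u, v):
  E = r_u · r_u = 36,
  F = r_u · r_v = 0,
  G = r_v · r_v = 1.
Evaluating at (u, v) = (pi, 3/2): E = 36, F = 0, G = 1.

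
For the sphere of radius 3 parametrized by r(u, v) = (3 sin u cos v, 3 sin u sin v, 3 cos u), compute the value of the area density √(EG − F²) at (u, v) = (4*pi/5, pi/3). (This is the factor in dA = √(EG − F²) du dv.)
√(EG − F²)|_{(4*pi/5, pi/3)} = 9*sqrt(10 - 2*sqrt(5))/4

E = 9, F = 0, G = 9*sin(u)^2, so EG − F² = 81*sin(u)^2. Taking the positive square root: √(EG − F²) = 9*Abs(sin(u)). At (u, v) = (4*pi/5, pi/3): 9*sqrt(10 - 2*sqrt(5))/4.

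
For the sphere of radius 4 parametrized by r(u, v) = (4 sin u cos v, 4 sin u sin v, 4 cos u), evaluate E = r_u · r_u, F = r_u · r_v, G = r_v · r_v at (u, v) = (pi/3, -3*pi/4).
E = 16;  F = 0;  G = 12

Partials: r_u = (4*cos(u)*cos(v), 4*sin(v)*cos(u), -4*sin(u)), r_v = (-4*sin(u)*sin(v), 4*sin(u)*cos(v), 0). As functions of (u, v):
  E = r_u · r_u = 16,
  F = r_u · r_v = 0,
  G = r_v · r_v = 16*sin(u)^2.
Evaluating at (u, v) = (pi/3, -3*pi/4): E = 16, F = 0, G = 12.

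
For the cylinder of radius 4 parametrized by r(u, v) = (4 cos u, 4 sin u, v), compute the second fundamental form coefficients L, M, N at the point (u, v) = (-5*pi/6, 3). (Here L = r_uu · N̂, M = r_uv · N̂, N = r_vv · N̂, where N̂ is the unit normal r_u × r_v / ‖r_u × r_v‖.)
L = -4;  M = 0;  N = 0

Compute the unit normal N̂(u, v) = (cos(u), sin(u), 0), and the second partials r_uu, r_uv, r_vv. Take dot products:
  L(u, v) = r_uu · N̂ = -4,
  M(u, v) = r_uv · N̂ = 0,
  N(u, v) = r_vv · N̂ = 0.
Evaluating at (u, v) = (-5*pi/6, 3):
  L = -4, M = 0, N = 0.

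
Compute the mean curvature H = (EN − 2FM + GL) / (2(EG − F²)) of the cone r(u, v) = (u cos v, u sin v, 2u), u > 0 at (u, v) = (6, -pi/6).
H = sqrt(5)/30

With E = 5, F = 0, G = u^2, L = 0, M = 0, N = 2*sqrt(5)*u^2/(5*Abs(u)), assemble
  H = (EN − 2FM + GL) / (2(EG − F²)) = sqrt(5)/(5*Abs(u)).
At (u, v) = (6, -pi/6): H = sqrt(5)/30.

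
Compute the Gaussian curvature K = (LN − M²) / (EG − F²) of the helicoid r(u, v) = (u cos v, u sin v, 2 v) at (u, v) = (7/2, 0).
K = -64/4225

Coefficients of the first fundamental form: E = 1, F = 0, G = u^2 + 4.
Coefficients of the second fundamental form: L = 0, M = -2/sqrt(u^2 + 4), N = 0.
Assemble K = (LN − M²)/(EG − F²) = -4/(u^2 + 4)^2. At (u, v) = (7/2, 0): K = -64/4225.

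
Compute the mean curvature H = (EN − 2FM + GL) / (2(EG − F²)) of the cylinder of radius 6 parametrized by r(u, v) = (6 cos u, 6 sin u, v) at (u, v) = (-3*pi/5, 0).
H = -1/12

With E = 36, F = 0, G = 1, L = -6, M = 0, N = 0, assemble
  H = (EN − 2FM + GL) / (2(EG − F²)) = -1/12.
At (u, v) = (-3*pi/5, 0): H = -1/12.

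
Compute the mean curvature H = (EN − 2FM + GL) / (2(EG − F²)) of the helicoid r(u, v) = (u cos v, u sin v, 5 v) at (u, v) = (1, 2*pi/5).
H = 0

With E = 1, F = 0, G = u^2 + 25, L = 0, M = -5/sqrt(u^2 + 25), N = 0, assemble
  H = (EN − 2FM + GL) / (2(EG − F²)) = 0.
At (u, v) = (1, 2*pi/5): H = 0.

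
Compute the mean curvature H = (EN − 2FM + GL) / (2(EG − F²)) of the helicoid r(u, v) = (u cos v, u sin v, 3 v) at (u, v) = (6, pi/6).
H = 0

With E = 1, F = 0, G = u^2 + 9, L = 0, M = -3/sqrt(u^2 + 9), N = 0, assemble
  H = (EN − 2FM + GL) / (2(EG − F²)) = 0.
At (u, v) = (6, pi/6): H = 0.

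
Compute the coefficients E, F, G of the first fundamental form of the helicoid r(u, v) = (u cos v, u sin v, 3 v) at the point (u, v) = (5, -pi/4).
E = 1;  F = 0;  G = 34

Partials: r_u = (cos(v), sin(v), 0), r_v = (-u*sin(v), u*cos(v), 3). As functions of (u, v):
  E = r_u · r_u = 1,
  F = r_u · r_v = 0,
  G = r_v · r_v = u^2 + 9.
Evaluating at (u, v) = (5, -pi/4): E = 1, F = 0, G = 34.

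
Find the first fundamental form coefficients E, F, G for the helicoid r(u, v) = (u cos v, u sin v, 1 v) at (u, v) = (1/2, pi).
E = 1;  F = 0;  G = 5/4

Partials: r_u = (cos(v), sin(v), 0), r_v = (-u*sin(v), u*cos(v), 1). As functions of (u, v):
  E = r_u · r_u = 1,
  F = r_u · r_v = 0,
  G = r_v · r_v = u^2 + 1.
Evaluating at (u, v) = (1/2, pi): E = 1, F = 0, G = 5/4.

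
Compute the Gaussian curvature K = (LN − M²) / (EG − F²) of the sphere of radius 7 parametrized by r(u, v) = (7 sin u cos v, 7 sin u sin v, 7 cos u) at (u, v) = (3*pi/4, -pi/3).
K = 1/49

Coefficients of the first fundamental form: E = 49, F = 0, G = 49*sin(u)^2.
Coefficients of the second fundamental form: L = -7*sin(u)/Abs(sin(u)), M = 0, N = -7*sin(u)^3/Abs(sin(u)).
Assemble K = (LN − M²)/(EG − F²) = 1/49. At (u, v) = (3*pi/4, -pi/3): K = 1/49.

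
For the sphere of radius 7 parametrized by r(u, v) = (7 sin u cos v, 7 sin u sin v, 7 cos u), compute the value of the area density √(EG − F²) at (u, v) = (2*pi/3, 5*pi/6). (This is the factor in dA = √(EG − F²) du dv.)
√(EG − F²)|_{(2*pi/3, 5*pi/6)} = 49*sqrt(3)/2

E = 49, F = 0, G = 49*sin(u)^2, so EG − F² = 2401*sin(u)^2. Taking the positive square root: √(EG − F²) = 49*Abs(sin(u)). At (u, v) = (2*pi/3, 5*pi/6): 49*sqrt(3)/2.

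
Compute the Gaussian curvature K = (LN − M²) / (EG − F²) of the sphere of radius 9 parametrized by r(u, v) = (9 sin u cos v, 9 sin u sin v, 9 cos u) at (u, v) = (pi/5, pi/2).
K = 1/81

Coefficients of the first fundamental form: E = 81, F = 0, G = 81*sin(u)^2.
Coefficients of the second fundamental form: L = -9*sin(u)/Abs(sin(u)), M = 0, N = -9*sin(u)^3/Abs(sin(u)).
Assemble K = (LN − M²)/(EG − F²) = 1/81. At (u, v) = (pi/5, pi/2): K = 1/81.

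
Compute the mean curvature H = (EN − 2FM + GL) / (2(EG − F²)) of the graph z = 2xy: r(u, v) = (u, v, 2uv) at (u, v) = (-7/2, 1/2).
H = 14*sqrt(51)/2601

With E = 4*v^2 + 1, F = 4*u*v, G = 4*u^2 + 1, L = 0, M = 2/sqrt(4*u^2 + 4*v^2 + 1), N = 0, assemble
  H = (EN − 2FM + GL) / (2(EG − F²)) = -8*u*v/(4*u^2 + 4*v^2 + 1)^(3/2).
At (u, v) = (-7/2, 1/2): H = 14*sqrt(51)/2601.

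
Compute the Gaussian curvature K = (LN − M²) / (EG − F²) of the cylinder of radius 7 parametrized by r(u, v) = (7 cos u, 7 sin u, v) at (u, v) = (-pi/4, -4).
K = 0

Coefficients of the first fundamental form: E = 49, F = 0, G = 1.
Coefficients of the second fundamental form: L = -7, M = 0, N = 0.
Assemble K = (LN − M²)/(EG − F²) = 0. At (u, v) = (-pi/4, -4): K = 0.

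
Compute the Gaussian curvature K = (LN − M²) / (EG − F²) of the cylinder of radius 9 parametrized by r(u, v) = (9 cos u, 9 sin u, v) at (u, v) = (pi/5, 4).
K = 0

Coefficients of the first fundamental form: E = 81, F = 0, G = 1.
Coefficients of the second fundamental form: L = -9, M = 0, N = 0.
Assemble K = (LN − M²)/(EG − F²) = 0. At (u, v) = (pi/5, 4): K = 0.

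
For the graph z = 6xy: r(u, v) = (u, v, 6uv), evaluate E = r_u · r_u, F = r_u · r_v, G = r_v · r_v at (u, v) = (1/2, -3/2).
E = 82;  F = -27;  G = 10

Partials: r_u = (1, 0, 6*v), r_v = (0, 1, 6*u). As functions of (u, v):
  E = r_u · r_u = 36*v^2 + 1,
  F = r_u · r_v = 36*u*v,
  G = r_v · r_v = 36*u^2 + 1.
Evaluating at (u, v) = (1/2, -3/2): E = 82, F = -27, G = 10.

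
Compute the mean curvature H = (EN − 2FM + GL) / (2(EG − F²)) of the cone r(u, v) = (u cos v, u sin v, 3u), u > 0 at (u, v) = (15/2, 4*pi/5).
H = sqrt(10)/50

With E = 10, F = 0, G = u^2, L = 0, M = 0, N = 3*sqrt(10)*u^2/(10*Abs(u)), assemble
  H = (EN − 2FM + GL) / (2(EG − F²)) = 3*sqrt(10)/(20*Abs(u)).
At (u, v) = (15/2, 4*pi/5): H = sqrt(10)/50.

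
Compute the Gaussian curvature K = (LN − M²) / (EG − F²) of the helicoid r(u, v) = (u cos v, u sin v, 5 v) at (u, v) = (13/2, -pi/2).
K = -400/72361

Coefficients of the first fundamental form: E = 1, F = 0, G = u^2 + 25.
Coefficients of the second fundamental form: L = 0, M = -5/sqrt(u^2 + 25), N = 0.
Assemble K = (LN − M²)/(EG − F²) = -25/(u^2 + 25)^2. At (u, v) = (13/2, -pi/2): K = -400/72361.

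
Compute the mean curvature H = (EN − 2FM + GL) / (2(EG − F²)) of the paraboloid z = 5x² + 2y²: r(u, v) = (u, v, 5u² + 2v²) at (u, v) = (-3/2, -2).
H = 777*sqrt(290)/84100

With E = 100*u^2 + 1, F = 40*u*v, G = 16*v^2 + 1, L = 10/sqrt(100*u^2 + 16*v^2 + 1), M = 0, N = 4/sqrt(100*u^2 + 16*v^2 + 1), assemble
  H = (EN − 2FM + GL) / (2(EG − F²)) = (200*u^2 + 80*v^2 + 7)/(100*u^2 + 16*v^2 + 1)^(3/2).
At (u, v) = (-3/2, -2): H = 777*sqrt(290)/84100.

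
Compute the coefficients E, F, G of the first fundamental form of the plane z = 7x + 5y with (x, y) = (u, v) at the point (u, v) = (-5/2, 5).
E = 50;  F = 35;  G = 26

Partials: r_u = (1, 0, 7), r_v = (0, 1, 5). As functions of (u, v):
  E = r_u · r_u = 50,
  F = r_u · r_v = 35,
  G = r_v · r_v = 26.
Evaluating at (u, v) = (-5/2, 5): E = 50, F = 35, G = 26.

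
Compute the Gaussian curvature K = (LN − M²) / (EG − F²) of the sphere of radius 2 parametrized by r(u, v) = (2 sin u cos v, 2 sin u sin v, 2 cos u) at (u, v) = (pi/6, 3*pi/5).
K = 1/4

Coefficients of the first fundamental form: E = 4, F = 0, G = 4*sin(u)^2.
Coefficients of the second fundamental form: L = -2*sin(u)/Abs(sin(u)), M = 0, N = -2*sin(u)^3/Abs(sin(u)).
Assemble K = (LN − M²)/(EG − F²) = 1/4. At (u, v) = (pi/6, 3*pi/5): K = 1/4.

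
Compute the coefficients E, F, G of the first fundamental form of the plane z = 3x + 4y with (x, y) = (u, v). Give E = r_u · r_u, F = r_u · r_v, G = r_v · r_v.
E = 10;  F = 12;  G = 17

Compute partials: r_u = (1, 0, 3), r_v = (0, 1, 4). Then
  E = r_u · r_u = 10,
  F = r_u · r_v = 12,
  G = r_v · r_v = 17.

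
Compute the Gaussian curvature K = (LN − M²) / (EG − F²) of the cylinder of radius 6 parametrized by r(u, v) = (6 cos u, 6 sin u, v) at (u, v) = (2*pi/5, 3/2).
K = 0

Coefficients of the first fundamental form: E = 36, F = 0, G = 1.
Coefficients of the second fundamental form: L = -6, M = 0, N = 0.
Assemble K = (LN − M²)/(EG − F²) = 0. At (u, v) = (2*pi/5, 3/2): K = 0.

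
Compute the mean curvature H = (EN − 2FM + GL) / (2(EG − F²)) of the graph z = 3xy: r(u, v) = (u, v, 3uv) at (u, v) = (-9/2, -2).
H = -1944*sqrt(877)/769129

With E = 9*v^2 + 1, F = 9*u*v, G = 9*u^2 + 1, L = 0, M = 3/sqrt(9*u^2 + 9*v^2 + 1), N = 0, assemble
  H = (EN − 2FM + GL) / (2(EG − F²)) = -27*u*v/(9*u^2 + 9*v^2 + 1)^(3/2).
At (u, v) = (-9/2, -2): H = -1944*sqrt(877)/769129.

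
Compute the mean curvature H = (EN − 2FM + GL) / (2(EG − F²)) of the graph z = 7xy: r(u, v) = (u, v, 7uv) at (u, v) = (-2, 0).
H = 0

With E = 49*v^2 + 1, F = 49*u*v, G = 49*u^2 + 1, L = 0, M = 7/sqrt(49*u^2 + 49*v^2 + 1), N = 0, assemble
  H = (EN − 2FM + GL) / (2(EG − F²)) = -343*u*v/(49*u^2 + 49*v^2 + 1)^(3/2).
At (u, v) = (-2, 0): H = 0.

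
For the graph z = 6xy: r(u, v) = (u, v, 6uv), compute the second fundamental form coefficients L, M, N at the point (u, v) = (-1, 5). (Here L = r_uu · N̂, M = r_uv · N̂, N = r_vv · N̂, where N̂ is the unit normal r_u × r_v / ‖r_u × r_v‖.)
L = 0;  M = 6*sqrt(937)/937;  N = 0

Compute the unit normal N̂(u, v) = (-6*v/sqrt(36*u^2 + 36*v^2 + 1), -6*u/sqrt(36*u^2 + 36*v^2 + 1), 1/sqrt(36*u^2 + 36*v^2 + 1)), and the second partials r_uu, r_uv, r_vv. Take dot products:
  L(u, v) = r_uu · N̂ = 0,
  M(u, v) = r_uv · N̂ = 6/sqrt(36*u^2 + 36*v^2 + 1),
  N(u, v) = r_vv · N̂ = 0.
Evaluating at (u, v) = (-1, 5):
  L = 0, M = 6*sqrt(937)/937, N = 0.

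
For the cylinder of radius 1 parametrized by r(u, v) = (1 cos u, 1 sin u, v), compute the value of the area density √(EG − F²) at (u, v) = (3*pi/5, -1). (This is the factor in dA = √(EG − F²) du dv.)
√(EG − F²)|_{(3*pi/5, -1)} = 1

E = 1, F = 0, G = 1, so EG − F² = 1. Taking the positive square root: √(EG − F²) = 1. At (u, v) = (3*pi/5, -1): 1.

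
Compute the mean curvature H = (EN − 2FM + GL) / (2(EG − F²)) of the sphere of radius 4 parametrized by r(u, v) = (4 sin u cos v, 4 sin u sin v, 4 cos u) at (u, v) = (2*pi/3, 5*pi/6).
H = -1/4

With E = 16, F = 0, G = 16*sin(u)^2, L = -4*sin(u)/Abs(sin(u)), M = 0, N = -4*sin(u)^3/Abs(sin(u)), assemble
  H = (EN − 2FM + GL) / (2(EG − F²)) = -sin(u)/(4*Abs(sin(u))).
At (u, v) = (2*pi/3, 5*pi/6): H = -1/4.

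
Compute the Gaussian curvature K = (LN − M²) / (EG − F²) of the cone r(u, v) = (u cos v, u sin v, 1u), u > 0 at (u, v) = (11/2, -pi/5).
K = 0

Coefficients of the first fundamental form: E = 2, F = 0, G = u^2.
Coefficients of the second fundamental form: L = 0, M = 0, N = sqrt(2)*u^2/(2*Abs(u)).
Assemble K = (LN − M²)/(EG − F²) = 0. At (u, v) = (11/2, -pi/5): K = 0.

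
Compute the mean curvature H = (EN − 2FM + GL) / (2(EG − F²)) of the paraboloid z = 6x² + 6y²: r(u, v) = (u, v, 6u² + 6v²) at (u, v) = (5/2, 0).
H = 5412*sqrt(901)/811801

With E = 144*u^2 + 1, F = 144*u*v, G = 144*v^2 + 1, L = 12/sqrt(144*u^2 + 144*v^2 + 1), M = 0, N = 12/sqrt(144*u^2 + 144*v^2 + 1), assemble
  H = (EN − 2FM + GL) / (2(EG − F²)) = 12*(72*u^2 + 72*v^2 + 1)/(144*u^2 + 144*v^2 + 1)^(3/2).
At (u, v) = (5/2, 0): H = 5412*sqrt(901)/811801.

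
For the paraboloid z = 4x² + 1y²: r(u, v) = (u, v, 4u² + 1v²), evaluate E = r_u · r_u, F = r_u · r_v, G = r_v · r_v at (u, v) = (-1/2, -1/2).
E = 17;  F = 4;  G = 2

Partials: r_u = (1, 0, 8*u), r_v = (0, 1, 2*v). As functions of (u, v):
  E = r_u · r_u = 64*u^2 + 1,
  F = r_u · r_v = 16*u*v,
  G = r_v · r_v = 4*v^2 + 1.
Evaluating at (u, v) = (-1/2, -1/2): E = 17, F = 4, G = 2.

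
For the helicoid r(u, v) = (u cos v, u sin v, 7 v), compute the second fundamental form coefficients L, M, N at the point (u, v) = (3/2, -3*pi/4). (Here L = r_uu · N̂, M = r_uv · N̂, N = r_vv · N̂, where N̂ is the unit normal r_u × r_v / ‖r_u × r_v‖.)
L = 0;  M = -14*sqrt(205)/205;  N = 0

Compute the unit normal N̂(u, v) = (7*sin(v)/sqrt(u^2 + 49), -7*cos(v)/sqrt(u^2 + 49), u/sqrt(u^2 + 49)), and the second partials r_uu, r_uv, r_vv. Take dot products:
  L(u, v) = r_uu · N̂ = 0,
  M(u, v) = r_uv · N̂ = -7/sqrt(u^2 + 49),
  N(u, v) = r_vv · N̂ = 0.
Evaluating at (u, v) = (3/2, -3*pi/4):
  L = 0, M = -14*sqrt(205)/205, N = 0.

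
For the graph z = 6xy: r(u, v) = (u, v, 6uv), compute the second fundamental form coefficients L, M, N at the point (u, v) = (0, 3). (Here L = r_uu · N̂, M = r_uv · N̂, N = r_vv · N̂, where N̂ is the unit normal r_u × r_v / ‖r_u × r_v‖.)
L = 0;  M = 6*sqrt(13)/65;  N = 0

Compute the unit normal N̂(u, v) = (-6*v/sqrt(36*u^2 + 36*v^2 + 1), -6*u/sqrt(36*u^2 + 36*v^2 + 1), 1/sqrt(36*u^2 + 36*v^2 + 1)), and the second partials r_uu, r_uv, r_vv. Take dot products:
  L(u, v) = r_uu · N̂ = 0,
  M(u, v) = r_uv · N̂ = 6/sqrt(36*u^2 + 36*v^2 + 1),
  N(u, v) = r_vv · N̂ = 0.
Evaluating at (u, v) = (0, 3):
  L = 0, M = 6*sqrt(13)/65, N = 0.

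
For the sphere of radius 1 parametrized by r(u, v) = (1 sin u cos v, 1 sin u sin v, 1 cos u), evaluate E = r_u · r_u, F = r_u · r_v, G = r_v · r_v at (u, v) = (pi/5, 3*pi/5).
E = 1;  F = 0;  G = 5/8 - sqrt(5)/8

Partials: r_u = (cos(u)*cos(v), sin(v)*cos(u), -sin(u)), r_v = (-sin(u)*sin(v), sin(u)*cos(v), 0). As functions of (u, v):
  E = r_u · r_u = 1,
  F = r_u · r_v = 0,
  G = r_v · r_v = sin(u)^2.
Evaluating at (u, v) = (pi/5, 3*pi/5): E = 1, F = 0, G = 5/8 - sqrt(5)/8.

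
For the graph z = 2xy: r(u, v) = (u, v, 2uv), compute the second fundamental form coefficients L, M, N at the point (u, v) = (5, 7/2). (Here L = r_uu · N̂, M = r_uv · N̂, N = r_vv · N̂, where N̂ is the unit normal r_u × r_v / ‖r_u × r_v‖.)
L = 0;  M = sqrt(6)/15;  N = 0

Compute the unit normal N̂(u, v) = (-2*v/sqrt(4*u^2 + 4*v^2 + 1), -2*u/sqrt(4*u^2 + 4*v^2 + 1), 1/sqrt(4*u^2 + 4*v^2 + 1)), and the second partials r_uu, r_uv, r_vv. Take dot products:
  L(u, v) = r_uu · N̂ = 0,
  M(u, v) = r_uv · N̂ = 2/sqrt(4*u^2 + 4*v^2 + 1),
  N(u, v) = r_vv · N̂ = 0.
Evaluating at (u, v) = (5, 7/2):
  L = 0, M = sqrt(6)/15, N = 0.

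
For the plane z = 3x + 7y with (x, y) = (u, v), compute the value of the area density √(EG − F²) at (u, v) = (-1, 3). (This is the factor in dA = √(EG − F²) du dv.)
√(EG − F²)|_{(-1, 3)} = sqrt(59)

E = 10, F = 21, G = 50, so EG − F² = 59. Taking the positive square root: √(EG − F²) = sqrt(59). At (u, v) = (-1, 3): sqrt(59).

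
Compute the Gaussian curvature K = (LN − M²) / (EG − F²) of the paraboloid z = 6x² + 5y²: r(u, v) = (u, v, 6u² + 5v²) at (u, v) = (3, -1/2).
K = 30/436921

Coefficients of the first fundamental form: E = 144*u^2 + 1, F = 120*u*v, G = 100*v^2 + 1.
Coefficients of the second fundamental form: L = 12/sqrt(144*u^2 + 100*v^2 + 1), M = 0, N = 10/sqrt(144*u^2 + 100*v^2 + 1).
Assemble K = (LN − M²)/(EG − F²) = 120/(20736*u^4 + 28800*u^2*v^2 + 288*u^2 + 10000*v^4 + 200*v^2 + 1). At (u, v) = (3, -1/2): K = 30/436921.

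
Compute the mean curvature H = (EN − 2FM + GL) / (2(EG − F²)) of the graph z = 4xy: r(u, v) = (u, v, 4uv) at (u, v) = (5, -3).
H = 192*sqrt(545)/59405

With E = 16*v^2 + 1, F = 16*u*v, G = 16*u^2 + 1, L = 0, M = 4/sqrt(16*u^2 + 16*v^2 + 1), N = 0, assemble
  H = (EN − 2FM + GL) / (2(EG − F²)) = -64*u*v/(16*u^2 + 16*v^2 + 1)^(3/2).
At (u, v) = (5, -3): H = 192*sqrt(545)/59405.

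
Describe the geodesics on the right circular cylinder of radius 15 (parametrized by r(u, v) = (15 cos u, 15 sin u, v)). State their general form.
The cylinder is flat (K = 0) and locally isometric to the plane via the development (u, v) ↦ (15 u, v). Geodesics are the pre-images of straight lines: circles (v constant), vertical lines (u constant), and helices (v = c · u + d) for constants c, d.

A right cylinder has E = 15², F = 0, G = 1, so EG − F² = 15², and L = −15, M = N = 0, giving K = (LN − M²)/(EG − F²) = 0 everywhere. A flat surface is locally isometric to the Euclidean plane via the map (u, v) ↦ (15 u, v). Straight lines in the (x̃, ỹ) plane pull back to: (a) horizontal circles (v = const), (b) vertical generators (u = const), and (c) helices (15 u tan θ = v, i.e. v = c · u + d).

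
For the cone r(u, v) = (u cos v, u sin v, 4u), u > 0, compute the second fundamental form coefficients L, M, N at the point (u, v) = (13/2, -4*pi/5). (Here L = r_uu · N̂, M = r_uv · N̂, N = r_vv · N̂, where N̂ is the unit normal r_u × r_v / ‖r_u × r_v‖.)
L = 0;  M = 0;  N = 26*sqrt(17)/17

Compute the unit normal N̂(u, v) = (-4*sqrt(17)*u*cos(v)/(17*Abs(u)), -4*sqrt(17)*u*sin(v)/(17*Abs(u)), sqrt(17)*u/(17*Abs(u))), and the second partials r_uu, r_uv, r_vv. Take dot products:
  L(u, v) = r_uu · N̂ = 0,
  M(u, v) = r_uv · N̂ = 0,
  N(u, v) = r_vv · N̂ = 4*sqrt(17)*u^2/(17*Abs(u)).
Evaluating at (u, v) = (13/2, -4*pi/5):
  L = 0, M = 0, N = 26*sqrt(17)/17.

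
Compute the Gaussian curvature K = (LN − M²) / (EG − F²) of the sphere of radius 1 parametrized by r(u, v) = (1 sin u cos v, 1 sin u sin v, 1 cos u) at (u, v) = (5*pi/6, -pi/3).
K = 1

Coefficients of the first fundamental form: E = 1, F = 0, G = sin(u)^2.
Coefficients of the second fundamental form: L = -sin(u)/Abs(sin(u)), M = 0, N = -sin(u)^3/Abs(sin(u)).
Assemble K = (LN − M²)/(EG − F²) = 1. At (u, v) = (5*pi/6, -pi/3): K = 1.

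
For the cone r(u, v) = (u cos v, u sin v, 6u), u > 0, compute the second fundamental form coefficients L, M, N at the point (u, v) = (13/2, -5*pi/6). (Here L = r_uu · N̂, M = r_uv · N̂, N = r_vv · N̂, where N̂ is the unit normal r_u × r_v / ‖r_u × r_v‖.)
L = 0;  M = 0;  N = 39*sqrt(37)/37

Compute the unit normal N̂(u, v) = (-6*sqrt(37)*u*cos(v)/(37*Abs(u)), -6*sqrt(37)*u*sin(v)/(37*Abs(u)), sqrt(37)*u/(37*Abs(u))), and the second partials r_uu, r_uv, r_vv. Take dot products:
  L(u, v) = r_uu · N̂ = 0,
  M(u, v) = r_uv · N̂ = 0,
  N(u, v) = r_vv · N̂ = 6*sqrt(37)*u^2/(37*Abs(u)).
Evaluating at (u, v) = (13/2, -5*pi/6):
  L = 0, M = 0, N = 39*sqrt(37)/37.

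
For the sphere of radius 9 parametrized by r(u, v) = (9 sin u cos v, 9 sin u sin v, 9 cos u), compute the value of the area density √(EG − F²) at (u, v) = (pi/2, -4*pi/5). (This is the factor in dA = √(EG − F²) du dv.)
√(EG − F²)|_{(pi/2, -4*pi/5)} = 81

E = 81, F = 0, G = 81*sin(u)^2, so EG − F² = 6561*sin(u)^2. Taking the positive square root: √(EG − F²) = 81*Abs(sin(u)). At (u, v) = (pi/2, -4*pi/5): 81.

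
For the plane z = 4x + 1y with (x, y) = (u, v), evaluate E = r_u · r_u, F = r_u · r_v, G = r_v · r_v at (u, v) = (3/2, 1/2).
E = 17;  F = 4;  G = 2

Partials: r_u = (1, 0, 4), r_v = (0, 1, 1). As functions of (u, v):
  E = r_u · r_u = 17,
  F = r_u · r_v = 4,
  G = r_v · r_v = 2.
Evaluating at (u, v) = (3/2, 1/2): E = 17, F = 4, G = 2.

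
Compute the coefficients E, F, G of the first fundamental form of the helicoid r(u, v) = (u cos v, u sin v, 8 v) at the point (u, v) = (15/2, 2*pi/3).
E = 1;  F = 0;  G = 481/4

Partials: r_u = (cos(v), sin(v), 0), r_v = (-u*sin(v), u*cos(v), 8). As functions of (u, v):
  E = r_u · r_u = 1,
  F = r_u · r_v = 0,
  G = r_v · r_v = u^2 + 64.
Evaluating at (u, v) = (15/2, 2*pi/3): E = 1, F = 0, G = 481/4.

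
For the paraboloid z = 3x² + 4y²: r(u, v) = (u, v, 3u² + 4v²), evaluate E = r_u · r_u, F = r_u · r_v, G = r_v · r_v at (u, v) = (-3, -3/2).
E = 325;  F = 216;  G = 145

Partials: r_u = (1, 0, 6*u), r_v = (0, 1, 8*v). As functions of (u, v):
  E = r_u · r_u = 36*u^2 + 1,
  F = r_u · r_v = 48*u*v,
  G = r_v · r_v = 64*v^2 + 1.
Evaluating at (u, v) = (-3, -3/2): E = 325, F = 216, G = 145.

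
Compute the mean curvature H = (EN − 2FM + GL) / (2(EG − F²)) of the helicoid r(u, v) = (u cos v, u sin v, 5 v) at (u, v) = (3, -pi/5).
H = 0

With E = 1, F = 0, G = u^2 + 25, L = 0, M = -5/sqrt(u^2 + 25), N = 0, assemble
  H = (EN − 2FM + GL) / (2(EG − F²)) = 0.
At (u, v) = (3, -pi/5): H = 0.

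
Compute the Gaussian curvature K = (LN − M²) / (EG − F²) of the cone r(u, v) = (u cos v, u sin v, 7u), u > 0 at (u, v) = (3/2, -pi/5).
K = 0

Coefficients of the first fundamental form: E = 50, F = 0, G = u^2.
Coefficients of the second fundamental form: L = 0, M = 0, N = 7*sqrt(2)*u^2/(10*Abs(u)).
Assemble K = (LN − M²)/(EG − F²) = 0. At (u, v) = (3/2, -pi/5): K = 0.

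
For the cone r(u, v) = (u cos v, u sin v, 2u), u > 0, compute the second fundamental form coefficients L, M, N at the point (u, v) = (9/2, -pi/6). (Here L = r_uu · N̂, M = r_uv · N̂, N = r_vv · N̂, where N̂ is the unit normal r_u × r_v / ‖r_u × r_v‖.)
L = 0;  M = 0;  N = 9*sqrt(5)/5

Compute the unit normal N̂(u, v) = (-2*sqrt(5)*u*cos(v)/(5*Abs(u)), -2*sqrt(5)*u*sin(v)/(5*Abs(u)), sqrt(5)*u/(5*Abs(u))), and the second partials r_uu, r_uv, r_vv. Take dot products:
  L(u, v) = r_uu · N̂ = 0,
  M(u, v) = r_uv · N̂ = 0,
  N(u, v) = r_vv · N̂ = 2*sqrt(5)*u^2/(5*Abs(u)).
Evaluating at (u, v) = (9/2, -pi/6):
  L = 0, M = 0, N = 9*sqrt(5)/5.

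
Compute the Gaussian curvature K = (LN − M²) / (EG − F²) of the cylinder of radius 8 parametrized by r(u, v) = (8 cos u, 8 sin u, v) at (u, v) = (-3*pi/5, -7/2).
K = 0

Coefficients of the first fundamental form: E = 64, F = 0, G = 1.
Coefficients of the second fundamental form: L = -8, M = 0, N = 0.
Assemble K = (LN − M²)/(EG − F²) = 0. At (u, v) = (-3*pi/5, -7/2): K = 0.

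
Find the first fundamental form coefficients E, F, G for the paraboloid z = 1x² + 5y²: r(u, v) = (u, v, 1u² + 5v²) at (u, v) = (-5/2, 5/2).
E = 26;  F = -125;  G = 626

Partials: r_u = (1, 0, 2*u), r_v = (0, 1, 10*v). As functions of (u, v):
  E = r_u · r_u = 4*u^2 + 1,
  F = r_u · r_v = 20*u*v,
  G = r_v · r_v = 100*v^2 + 1.
Evaluating at (u, v) = (-5/2, 5/2): E = 26, F = -125, G = 626.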